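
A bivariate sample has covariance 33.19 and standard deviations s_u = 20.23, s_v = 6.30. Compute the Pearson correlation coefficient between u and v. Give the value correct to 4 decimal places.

r = Cov(u,v) / (s_u · s_v) = 33.19 / (20.23 × 6.30)
  = 33.19 / 127.4490 ≈ 0.2604

0.2604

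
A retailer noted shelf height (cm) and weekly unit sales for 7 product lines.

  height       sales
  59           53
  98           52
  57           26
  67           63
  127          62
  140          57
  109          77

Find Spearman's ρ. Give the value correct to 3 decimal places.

Rank height: 2, 4, 1, 3, 6, 7, 5
Rank sales: 3, 2, 1, 6, 5, 4, 7
d = rank(height) − rank(sales): -1, 2, 0, -3, 1, 3, -2; Σd² = 28
ρ = 1 − 6Σd² / [n(n²−1)] = 1 − 6×28 / (7×48) = 1 − 168/336 ≈ 0.500

0.500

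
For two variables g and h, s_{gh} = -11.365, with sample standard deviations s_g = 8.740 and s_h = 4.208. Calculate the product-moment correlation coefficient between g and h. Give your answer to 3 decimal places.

-0.309

r = Cov(g,h) / (s_g · s_h) = -11.365 / (8.740 × 4.208)
  = -11.365 / 36.7779 ≈ -0.309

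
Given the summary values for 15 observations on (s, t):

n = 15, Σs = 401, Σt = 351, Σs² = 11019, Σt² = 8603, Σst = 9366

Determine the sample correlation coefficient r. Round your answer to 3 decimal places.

r = (nΣst − ΣsΣt) / √[(nΣs² − (Σs)²)(nΣt² − (Σt)²)]
Numerator: 15×9366 − 401×351 = -261
Denominator: √[(165285 − 160801)(129045 − 123201)] = √[4484 × 5844] = 5119.0327
r = -261 / 5119.0327 ≈ -0.051

-0.051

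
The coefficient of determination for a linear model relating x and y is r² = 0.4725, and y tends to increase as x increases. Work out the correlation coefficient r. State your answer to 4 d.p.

0.6874

|r| = √0.4725 = 0.6874
The association is positive, so r = 0.6874.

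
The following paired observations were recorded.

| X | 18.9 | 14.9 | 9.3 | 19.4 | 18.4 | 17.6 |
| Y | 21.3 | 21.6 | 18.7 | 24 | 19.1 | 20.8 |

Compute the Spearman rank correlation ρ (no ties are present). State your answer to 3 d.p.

0.600

Rank X: 5, 2, 1, 6, 4, 3
Rank Y: 4, 5, 1, 6, 2, 3
d = rank(X) − rank(Y): 1, -3, 0, 0, 2, 0; Σd² = 14
ρ = 1 − 6Σd² / [n(n²−1)] = 1 − 6×14 / (6×35) = 1 − 84/210 ≈ 0.600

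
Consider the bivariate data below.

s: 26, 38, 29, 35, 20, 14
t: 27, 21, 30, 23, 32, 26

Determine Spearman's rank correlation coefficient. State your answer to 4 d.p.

Rank s: 3, 6, 4, 5, 2, 1
Rank t: 4, 1, 5, 2, 6, 3
d = rank(s) − rank(t): -1, 5, -1, 3, -4, -2; Σd² = 56
ρ = 1 − 6Σd² / [n(n²−1)] = 1 − 6×56 / (6×35) = 1 − 336/210 ≈ -0.6000

-0.6000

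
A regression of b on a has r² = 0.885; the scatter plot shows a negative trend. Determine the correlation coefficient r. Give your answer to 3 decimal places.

|r| = √0.885 = 0.941
The association is negative, so r = −0.941.

-0.941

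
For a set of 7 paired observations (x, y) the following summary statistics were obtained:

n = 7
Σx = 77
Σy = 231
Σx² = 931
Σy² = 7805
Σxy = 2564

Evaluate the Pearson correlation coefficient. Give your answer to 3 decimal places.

r = (nΣxy − ΣxΣy) / √[(nΣx² − (Σx)²)(nΣy² − (Σy)²)]
Numerator: 7×2564 − 77×231 = 161
Denominator: √[(6517 − 5929)(54635 − 53361)] = √[588 × 1274] = 865.5126
r = 161 / 865.5126 ≈ 0.186

0.186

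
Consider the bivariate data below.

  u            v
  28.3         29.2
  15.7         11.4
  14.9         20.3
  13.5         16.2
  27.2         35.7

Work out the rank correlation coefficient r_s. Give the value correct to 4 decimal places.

0.6000

Rank u: 5, 3, 2, 1, 4
Rank v: 4, 1, 3, 2, 5
d = rank(u) − rank(v): 1, 2, -1, -1, -1; Σd² = 8
ρ = 1 − 6Σd² / [n(n²−1)] = 1 − 6×8 / (5×24) = 1 − 48/120 ≈ 0.6000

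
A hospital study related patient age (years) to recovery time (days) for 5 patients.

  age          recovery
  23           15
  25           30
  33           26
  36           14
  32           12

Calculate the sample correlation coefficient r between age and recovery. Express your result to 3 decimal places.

-0.278

n = 5, Σx = 149, Σy = 97, Σx² = 4563, Σy² = 2141, Σxy = 2841
nΣxy − ΣxΣy = 14205 − 14453 = -248
nΣx² − (Σx)² = 22815 − 22201 = 614; nΣy² − (Σy)² = 10705 − 9409 = 1296
r = -248 / √(614 × 1296) = -248 / 892.0448 ≈ -0.278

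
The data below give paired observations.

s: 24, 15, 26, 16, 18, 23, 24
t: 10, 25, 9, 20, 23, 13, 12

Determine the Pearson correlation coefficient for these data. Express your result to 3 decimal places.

-0.960

n = 7, Σs = 146, Σt = 112, Σs² = 3162, Σt² = 2048, Σst = 2170
nΣst − ΣsΣt = 15190 − 16352 = -1162
nΣs² − (Σs)² = 22134 − 21316 = 818; nΣt² − (Σt)² = 14336 − 12544 = 1792
r = -1162 / √(818 × 1792) = -1162 / 1210.7254 ≈ -0.960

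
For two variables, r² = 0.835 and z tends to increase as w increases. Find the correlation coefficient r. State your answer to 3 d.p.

0.914

|r| = √0.835 = 0.914
The association is positive, so r = 0.914.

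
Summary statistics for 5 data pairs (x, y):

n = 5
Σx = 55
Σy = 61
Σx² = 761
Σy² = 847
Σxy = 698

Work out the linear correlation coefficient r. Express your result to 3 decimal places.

r = (nΣxy − ΣxΣy) / √[(nΣx² − (Σx)²)(nΣy² − (Σy)²)]
Numerator: 5×698 − 55×61 = 135
Denominator: √[(3805 − 3025)(4235 − 3721)] = √[780 × 514] = 633.1824
r = 135 / 633.1824 ≈ 0.213

0.213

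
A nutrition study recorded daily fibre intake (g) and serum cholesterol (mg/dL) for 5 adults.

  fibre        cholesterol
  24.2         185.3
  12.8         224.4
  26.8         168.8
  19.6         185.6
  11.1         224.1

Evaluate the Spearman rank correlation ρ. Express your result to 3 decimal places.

Rank fibre: 4, 2, 5, 3, 1
Rank cholesterol: 2, 5, 1, 3, 4
d = rank(fibre) − rank(cholesterol): 2, -3, 4, 0, -3; Σd² = 38
ρ = 1 − 6Σd² / [n(n²−1)] = 1 − 6×38 / (5×24) = 1 − 228/120 ≈ -0.900

-0.900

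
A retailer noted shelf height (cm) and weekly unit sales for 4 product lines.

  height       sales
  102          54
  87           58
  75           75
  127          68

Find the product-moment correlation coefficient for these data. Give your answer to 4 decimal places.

n = 4, Σx = 391, Σy = 255, Σx² = 39727, Σy² = 16529, Σxy = 24815
nΣxy − ΣxΣy = 99260 − 99705 = -445
nΣx² − (Σx)² = 158908 − 152881 = 6027; nΣy² − (Σy)² = 66116 − 65025 = 1091
r = -445 / √(6027 × 1091) = -445 / 2564.2654 ≈ -0.1735

-0.1735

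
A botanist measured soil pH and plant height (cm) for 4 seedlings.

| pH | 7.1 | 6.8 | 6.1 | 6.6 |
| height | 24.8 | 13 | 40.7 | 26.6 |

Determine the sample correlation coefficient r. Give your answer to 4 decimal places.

n = 4, Σx = 26.6, Σy = 105.1, Σx² = 177.42, Σy² = 3148.09, Σxy = 688.31
nΣxy − ΣxΣy = 2753.24 − 2795.66 = -42.42
nΣx² − (Σx)² = 709.68 − 707.56 = 2.12; nΣy² − (Σy)² = 12592.36 − 11046.01 = 1546.35
r = -42.42 / √(2.12 × 1546.35) = -42.42 / 57.2561 ≈ -0.7409

-0.7409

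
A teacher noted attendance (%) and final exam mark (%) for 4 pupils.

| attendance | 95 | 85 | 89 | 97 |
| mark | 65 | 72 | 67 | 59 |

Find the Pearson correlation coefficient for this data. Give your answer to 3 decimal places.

n = 4, Σx = 366, Σy = 263, Σx² = 33580, Σy² = 17379, Σxy = 23981
nΣxy − ΣxΣy = 95924 − 96258 = -334
nΣx² − (Σx)² = 134320 − 133956 = 364; nΣy² − (Σy)² = 69516 − 69169 = 347
r = -334 / √(364 × 347) = -334 / 355.3984 ≈ -0.940

-0.940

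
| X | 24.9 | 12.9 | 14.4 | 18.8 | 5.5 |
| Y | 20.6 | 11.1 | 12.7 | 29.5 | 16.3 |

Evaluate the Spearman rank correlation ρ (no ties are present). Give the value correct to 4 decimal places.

Rank X: 5, 2, 3, 4, 1
Rank Y: 4, 1, 2, 5, 3
d = rank(X) − rank(Y): 1, 1, 1, -1, -2; Σd² = 8
ρ = 1 − 6Σd² / [n(n²−1)] = 1 − 6×8 / (5×24) = 1 − 48/120 ≈ 0.6000

0.6000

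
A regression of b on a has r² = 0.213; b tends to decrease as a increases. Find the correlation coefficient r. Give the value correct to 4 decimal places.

|r| = √0.213 = 0.4615
The association is negative, so r = −0.4615.

-0.4615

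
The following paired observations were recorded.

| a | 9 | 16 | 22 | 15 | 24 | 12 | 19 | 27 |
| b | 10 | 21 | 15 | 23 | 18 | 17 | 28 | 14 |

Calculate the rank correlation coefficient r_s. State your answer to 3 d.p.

Rank a: 1, 4, 6, 3, 7, 2, 5, 8
Rank b: 1, 6, 3, 7, 5, 4, 8, 2
d = rank(a) − rank(b): 0, -2, 3, -4, 2, -2, -3, 6; Σd² = 82
ρ = 1 − 6Σd² / [n(n²−1)] = 1 − 6×82 / (8×63) = 1 − 492/504 ≈ 0.024

0.024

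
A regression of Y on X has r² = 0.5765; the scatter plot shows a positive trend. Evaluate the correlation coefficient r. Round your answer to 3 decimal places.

0.759

|r| = √0.5765 = 0.759
The association is positive, so r = 0.759.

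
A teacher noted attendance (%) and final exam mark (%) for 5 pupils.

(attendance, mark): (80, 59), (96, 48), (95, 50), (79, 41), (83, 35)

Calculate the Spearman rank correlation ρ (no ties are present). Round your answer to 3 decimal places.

0.100

Rank attendance: 2, 5, 4, 1, 3
Rank mark: 5, 3, 4, 2, 1
d = rank(attendance) − rank(mark): -3, 2, 0, -1, 2; Σd² = 18
ρ = 1 − 6Σd² / [n(n²−1)] = 1 − 6×18 / (5×24) = 1 − 108/120 ≈ 0.100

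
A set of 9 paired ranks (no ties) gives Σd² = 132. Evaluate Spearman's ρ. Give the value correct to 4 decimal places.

ρ = 1 − 6Σd² / [n(n²−1)] = 1 − 6×132 / (9×80)
  = 1 − 792/720 = 1 − 1.10000 ≈ -0.1000

-0.1000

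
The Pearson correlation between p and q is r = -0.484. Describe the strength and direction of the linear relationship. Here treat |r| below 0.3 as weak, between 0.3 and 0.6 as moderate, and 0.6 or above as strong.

moderate negative

r = -0.484 < 0 so the relationship is negative.
|r| = 0.484, which falls in the moderate range.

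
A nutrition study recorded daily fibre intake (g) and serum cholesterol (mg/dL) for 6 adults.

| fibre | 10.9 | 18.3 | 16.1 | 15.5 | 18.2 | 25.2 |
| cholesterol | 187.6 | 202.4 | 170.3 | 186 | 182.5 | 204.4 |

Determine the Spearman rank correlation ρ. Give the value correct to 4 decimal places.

Rank fibre: 1, 5, 3, 2, 4, 6
Rank cholesterol: 4, 5, 1, 3, 2, 6
d = rank(fibre) − rank(cholesterol): -3, 0, 2, -1, 2, 0; Σd² = 18
ρ = 1 − 6Σd² / [n(n²−1)] = 1 − 6×18 / (6×35) = 1 − 108/210 ≈ 0.4857

0.4857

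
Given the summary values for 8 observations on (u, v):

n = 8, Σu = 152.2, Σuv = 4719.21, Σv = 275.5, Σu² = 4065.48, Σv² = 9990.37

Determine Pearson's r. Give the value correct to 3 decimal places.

r = (nΣuv − ΣuΣv) / √[(nΣu² − (Σu)²)(nΣv² − (Σv)²)]
Numerator: 8×4719.21 − 152.2×275.5 = -4177.42
Denominator: √[(32523.84 − 23164.84)(79922.96 − 75900.25)] = √[9359 × 4022.71] = 6135.8408
r = -4177.42 / 6135.8408 ≈ -0.681

-0.681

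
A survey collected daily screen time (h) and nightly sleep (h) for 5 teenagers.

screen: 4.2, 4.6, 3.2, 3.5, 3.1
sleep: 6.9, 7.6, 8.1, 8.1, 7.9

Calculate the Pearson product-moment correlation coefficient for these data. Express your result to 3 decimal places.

-0.680

n = 5, Σx = 18.6, Σy = 38.6, Σx² = 70.9, Σy² = 299, Σxy = 142.7
nΣxy − ΣxΣy = 713.5 − 717.96 = -4.46
nΣx² − (Σx)² = 354.5 − 345.96 = 8.54; nΣy² − (Σy)² = 1495 − 1489.96 = 5.04
r = -4.46 / √(8.54 × 5.04) = -4.46 / 6.5606 ≈ -0.680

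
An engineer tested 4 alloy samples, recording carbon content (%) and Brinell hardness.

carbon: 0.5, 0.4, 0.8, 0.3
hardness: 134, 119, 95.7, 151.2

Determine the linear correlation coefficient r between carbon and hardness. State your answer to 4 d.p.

-0.8805

n = 4, Σx = 2, Σy = 499.9, Σx² = 1.14, Σy² = 64136.93, Σxy = 236.52
nΣxy − ΣxΣy = 946.08 − 999.8 = -53.72
nΣx² − (Σx)² = 4.56 − 4 = 0.56; nΣy² − (Σy)² = 256547.72 − 249900.01 = 6647.71
r = -53.72 / √(0.56 × 6647.71) = -53.72 / 61.0141 ≈ -0.8805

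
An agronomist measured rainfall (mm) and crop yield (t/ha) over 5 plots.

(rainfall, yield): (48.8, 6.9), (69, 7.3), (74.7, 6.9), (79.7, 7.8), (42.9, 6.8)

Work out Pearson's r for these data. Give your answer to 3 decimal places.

0.718

n = 5, Σx = 315.1, Σy = 35.7, Σx² = 20915.03, Σy² = 255.59, Σxy = 2269.23
nΣxy − ΣxΣy = 11346.15 − 11249.07 = 97.08
nΣx² − (Σx)² = 104575.15 − 99288.01 = 5287.14; nΣy² − (Σy)² = 1277.95 − 1274.49 = 3.46
r = 97.08 / √(5287.14 × 3.46) = 97.08 / 135.2535 ≈ 0.718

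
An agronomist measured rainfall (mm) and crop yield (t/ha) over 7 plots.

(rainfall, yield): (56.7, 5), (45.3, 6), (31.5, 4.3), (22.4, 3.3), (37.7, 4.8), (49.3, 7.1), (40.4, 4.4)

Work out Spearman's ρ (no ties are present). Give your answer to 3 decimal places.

0.857

Rank rainfall: 7, 5, 2, 1, 3, 6, 4
Rank yield: 5, 6, 2, 1, 4, 7, 3
d = rank(rainfall) − rank(yield): 2, -1, 0, 0, -1, -1, 1; Σd² = 8
ρ = 1 − 6Σd² / [n(n²−1)] = 1 − 6×8 / (7×48) = 1 − 48/336 ≈ 0.857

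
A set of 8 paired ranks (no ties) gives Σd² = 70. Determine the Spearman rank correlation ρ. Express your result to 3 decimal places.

ρ = 1 − 6Σd² / [n(n²−1)] = 1 − 6×70 / (8×63)
  = 1 − 420/504 = 1 − 0.8333 ≈ 0.167

0.167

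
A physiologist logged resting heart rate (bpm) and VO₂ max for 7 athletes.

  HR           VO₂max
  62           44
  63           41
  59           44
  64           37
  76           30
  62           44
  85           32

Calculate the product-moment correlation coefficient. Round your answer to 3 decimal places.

n = 7, Σx = 471, Σy = 272, Σx² = 32235, Σy² = 10782, Σxy = 18003
nΣxy − ΣxΣy = 126021 − 128112 = -2091
nΣx² − (Σx)² = 225645 − 221841 = 3804; nΣy² − (Σy)² = 75474 − 73984 = 1490
r = -2091 / √(3804 × 1490) = -2091 / 2380.7478 ≈ -0.878

-0.878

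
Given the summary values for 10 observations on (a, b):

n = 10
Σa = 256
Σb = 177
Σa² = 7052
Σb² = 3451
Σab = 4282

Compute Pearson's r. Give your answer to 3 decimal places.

r = (nΣab − ΣaΣb) / √[(nΣa² − (Σa)²)(nΣb² − (Σb)²)]
Numerator: 10×4282 − 256×177 = -2492
Denominator: √[(70520 − 65536)(34510 − 31329)] = √[4984 × 3181] = 3981.7212
r = -2492 / 3981.7212 ≈ -0.626

-0.626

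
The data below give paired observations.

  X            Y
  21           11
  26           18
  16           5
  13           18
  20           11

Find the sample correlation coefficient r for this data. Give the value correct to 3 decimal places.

0.214

n = 5, ΣX = 96, ΣY = 63, ΣX² = 1942, ΣY² = 915, ΣXY = 1233
nΣXY − ΣXΣY = 6165 − 6048 = 117
nΣX² − (ΣX)² = 9710 − 9216 = 494; nΣY² − (ΣY)² = 4575 − 3969 = 606
r = 117 / √(494 × 606) = 117 / 547.1417 ≈ 0.214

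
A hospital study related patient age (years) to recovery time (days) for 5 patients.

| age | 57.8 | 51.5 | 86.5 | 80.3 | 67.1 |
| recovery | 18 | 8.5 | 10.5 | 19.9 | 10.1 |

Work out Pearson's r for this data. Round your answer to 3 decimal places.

n = 5, Σx = 343.2, Σy = 67, Σx² = 24425.84, Σy² = 1004.52, Σxy = 4662.08
nΣxy − ΣxΣy = 23310.4 − 22994.4 = 316
nΣx² − (Σx)² = 122129.2 − 117786.24 = 4342.96; nΣy² − (Σy)² = 5022.6 − 4489 = 533.6
r = 316 / √(4342.96 × 533.6) = 316 / 1522.3020 ≈ 0.208

0.208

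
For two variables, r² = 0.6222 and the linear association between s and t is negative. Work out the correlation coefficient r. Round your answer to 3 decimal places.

|r| = √0.6222 = 0.789
The association is negative, so r = −0.789.

-0.789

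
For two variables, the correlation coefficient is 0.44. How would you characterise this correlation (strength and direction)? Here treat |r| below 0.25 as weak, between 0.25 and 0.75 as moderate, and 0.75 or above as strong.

r = 0.44 > 0 so the relationship is positive.
|r| = 0.44, which falls in the moderate range.

moderate positive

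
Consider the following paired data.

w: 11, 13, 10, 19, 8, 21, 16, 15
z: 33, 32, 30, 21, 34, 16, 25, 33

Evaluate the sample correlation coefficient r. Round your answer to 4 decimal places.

n = 8, Σw = 113, Σz = 224, Σw² = 1737, Σz² = 6580, Σwz = 2981
nΣwz − ΣwΣz = 23848 − 25312 = -1464
nΣw² − (Σw)² = 13896 − 12769 = 1127; nΣz² − (Σz)² = 52640 − 50176 = 2464
r = -1464 / √(1127 × 2464) = -1464 / 1666.4117 ≈ -0.8785

-0.8785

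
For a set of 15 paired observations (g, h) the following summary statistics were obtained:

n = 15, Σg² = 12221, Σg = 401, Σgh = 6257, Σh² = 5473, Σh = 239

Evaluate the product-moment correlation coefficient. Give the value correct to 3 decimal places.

-0.084

r = (nΣgh − ΣgΣh) / √[(nΣg² − (Σg)²)(nΣh² − (Σh)²)]
Numerator: 15×6257 − 401×239 = -1984
Denominator: √[(183315 − 160801)(82095 − 57121)] = √[22514 × 24974] = 23712.1200
r = -1984 / 23712.1200 ≈ -0.084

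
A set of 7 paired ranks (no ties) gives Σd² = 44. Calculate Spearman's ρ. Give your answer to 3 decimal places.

0.214

ρ = 1 − 6Σd² / [n(n²−1)] = 1 − 6×44 / (7×48)
  = 1 − 264/336 = 1 − 0.7857 ≈ 0.214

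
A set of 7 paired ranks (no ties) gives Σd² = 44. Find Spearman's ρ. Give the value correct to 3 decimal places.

0.214

ρ = 1 − 6Σd² / [n(n²−1)] = 1 − 6×44 / (7×48)
  = 1 − 264/336 = 1 − 0.7857 ≈ 0.214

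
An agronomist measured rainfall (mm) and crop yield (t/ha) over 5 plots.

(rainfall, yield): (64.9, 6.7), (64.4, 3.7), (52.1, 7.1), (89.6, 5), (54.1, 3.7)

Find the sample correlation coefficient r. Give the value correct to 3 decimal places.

-0.128

n = 5, Σx = 325.1, Σy = 26.2, Σx² = 22028.75, Σy² = 147.68, Σxy = 1691.19
nΣxy − ΣxΣy = 8455.95 − 8517.62 = -61.67
nΣx² − (Σx)² = 110143.75 − 105690.01 = 4453.74; nΣy² − (Σy)² = 738.4 − 686.44 = 51.96
r = -61.67 / √(4453.74 × 51.96) = -61.67 / 481.0575 ≈ -0.128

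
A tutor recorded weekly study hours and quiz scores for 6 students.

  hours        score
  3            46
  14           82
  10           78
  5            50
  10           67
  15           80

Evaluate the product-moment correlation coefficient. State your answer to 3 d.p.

0.951

n = 6, Σx = 57, Σy = 403, Σx² = 655, Σy² = 28313, Σxy = 4186
nΣxy − ΣxΣy = 25116 − 22971 = 2145
nΣx² − (Σx)² = 3930 − 3249 = 681; nΣy² − (Σy)² = 169878 − 162409 = 7469
r = 2145 / √(681 × 7469) = 2145 / 2255.3024 ≈ 0.951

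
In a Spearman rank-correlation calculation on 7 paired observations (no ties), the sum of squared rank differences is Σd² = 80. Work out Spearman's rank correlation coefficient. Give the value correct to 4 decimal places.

-0.4286

ρ = 1 − 6Σd² / [n(n²−1)] = 1 − 6×80 / (7×48)
  = 1 − 480/336 = 1 − 1.42857 ≈ -0.4286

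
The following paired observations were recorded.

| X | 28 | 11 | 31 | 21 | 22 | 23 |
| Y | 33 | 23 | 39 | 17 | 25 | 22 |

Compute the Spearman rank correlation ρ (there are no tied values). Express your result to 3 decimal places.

0.714

Rank X: 5, 1, 6, 2, 3, 4
Rank Y: 5, 3, 6, 1, 4, 2
d = rank(X) − rank(Y): 0, -2, 0, 1, -1, 2; Σd² = 10
ρ = 1 − 6Σd² / [n(n²−1)] = 1 − 6×10 / (6×35) = 1 − 60/210 ≈ 0.714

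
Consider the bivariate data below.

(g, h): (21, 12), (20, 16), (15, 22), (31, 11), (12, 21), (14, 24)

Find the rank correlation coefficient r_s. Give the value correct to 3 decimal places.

-0.829

Rank g: 5, 4, 3, 6, 1, 2
Rank h: 2, 3, 5, 1, 4, 6
d = rank(g) − rank(h): 3, 1, -2, 5, -3, -4; Σd² = 64
ρ = 1 − 6Σd² / [n(n²−1)] = 1 − 6×64 / (6×35) = 1 − 384/210 ≈ -0.829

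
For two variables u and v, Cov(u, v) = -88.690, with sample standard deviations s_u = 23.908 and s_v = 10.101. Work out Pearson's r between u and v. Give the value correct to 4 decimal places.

-0.3673

r = Cov(u,v) / (s_u · s_v) = -88.690 / (23.908 × 10.101)
  = -88.690 / 241.4947 ≈ -0.3673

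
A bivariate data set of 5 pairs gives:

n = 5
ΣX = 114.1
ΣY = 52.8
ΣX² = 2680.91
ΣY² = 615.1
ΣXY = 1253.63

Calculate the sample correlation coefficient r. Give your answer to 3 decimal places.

r = (nΣXY − ΣXΣY) / √[(nΣX² − (ΣX)²)(nΣY² − (ΣY)²)]
Numerator: 5×1253.63 − 114.1×52.8 = 243.67
Denominator: √[(13404.55 − 13018.81)(3075.5 − 2787.84)] = √[385.74 × 287.66] = 333.1095
r = 243.67 / 333.1095 ≈ 0.732

0.732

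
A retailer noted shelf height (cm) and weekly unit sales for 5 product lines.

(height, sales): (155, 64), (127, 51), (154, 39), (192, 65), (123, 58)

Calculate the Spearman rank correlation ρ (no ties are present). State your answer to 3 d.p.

0.600

Rank height: 4, 2, 3, 5, 1
Rank sales: 4, 2, 1, 5, 3
d = rank(height) − rank(sales): 0, 0, 2, 0, -2; Σd² = 8
ρ = 1 − 6Σd² / [n(n²−1)] = 1 − 6×8 / (5×24) = 1 − 48/120 ≈ 0.600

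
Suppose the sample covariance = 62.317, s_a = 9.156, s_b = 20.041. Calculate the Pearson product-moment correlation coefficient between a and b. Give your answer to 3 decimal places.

r = Cov(a,b) / (s_a · s_b) = 62.317 / (9.156 × 20.041)
  = 62.317 / 183.4954 ≈ 0.340

0.340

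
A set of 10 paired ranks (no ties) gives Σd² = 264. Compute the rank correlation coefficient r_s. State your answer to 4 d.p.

ρ = 1 − 6Σd² / [n(n²−1)] = 1 − 6×264 / (10×99)
  = 1 − 1584/990 = 1 − 1.60000 ≈ -0.6000

-0.6000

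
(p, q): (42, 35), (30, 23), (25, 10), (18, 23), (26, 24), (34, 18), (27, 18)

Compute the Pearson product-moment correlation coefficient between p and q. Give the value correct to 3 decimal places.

0.543

n = 7, Σp = 202, Σq = 151, Σp² = 6174, Σq² = 3607, Σpq = 4546
nΣpq − ΣpΣq = 31822 − 30502 = 1320
nΣp² − (Σp)² = 43218 − 40804 = 2414; nΣq² − (Σq)² = 25249 − 22801 = 2448
r = 1320 / √(2414 × 2448) = 1320 / 2430.9406 ≈ 0.543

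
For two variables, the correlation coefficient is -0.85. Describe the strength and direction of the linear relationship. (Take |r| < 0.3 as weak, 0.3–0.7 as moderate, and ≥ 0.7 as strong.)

strong negative

r = -0.85 < 0 so the relationship is negative.
|r| = 0.85, which falls in the strong range.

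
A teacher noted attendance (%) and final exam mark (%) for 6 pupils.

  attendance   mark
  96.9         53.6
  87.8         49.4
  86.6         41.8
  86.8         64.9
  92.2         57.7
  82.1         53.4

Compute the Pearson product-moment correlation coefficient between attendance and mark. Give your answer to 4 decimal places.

n = 6, Σx = 532.4, Σy = 320.8, Σx² = 47373.5, Σy² = 17453.42, Σxy = 28488.44
nΣxy − ΣxΣy = 170930.64 − 170793.92 = 136.72
nΣx² − (Σx)² = 284241 − 283449.76 = 791.24; nΣy² − (Σy)² = 104720.52 − 102912.64 = 1807.88
r = 136.72 / √(791.24 × 1807.88) = 136.72 / 1196.0213 ≈ 0.1143

0.1143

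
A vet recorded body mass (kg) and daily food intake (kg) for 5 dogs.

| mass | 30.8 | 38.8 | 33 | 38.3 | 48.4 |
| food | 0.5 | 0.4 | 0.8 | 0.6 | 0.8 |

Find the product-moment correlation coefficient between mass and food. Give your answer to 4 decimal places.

0.3393

n = 5, Σx = 189.3, Σy = 3.1, Σx² = 7352.53, Σy² = 2.05, Σxy = 119.02
nΣxy − ΣxΣy = 595.1 − 586.83 = 8.27
nΣx² − (Σx)² = 36762.65 − 35834.49 = 928.16; nΣy² − (Σy)² = 10.25 − 9.61 = 0.64
r = 8.27 / √(928.16 × 0.64) = 8.27 / 24.3726 ≈ 0.3393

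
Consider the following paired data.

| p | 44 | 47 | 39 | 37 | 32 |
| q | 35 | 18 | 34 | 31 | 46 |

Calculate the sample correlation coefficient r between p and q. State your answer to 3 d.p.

-0.830

n = 5, Σp = 199, Σq = 164, Σp² = 8059, Σq² = 5782, Σpq = 6331
nΣpq − ΣpΣq = 31655 − 32636 = -981
nΣp² − (Σp)² = 40295 − 39601 = 694; nΣq² − (Σq)² = 28910 − 26896 = 2014
r = -981 / √(694 × 2014) = -981 / 1182.2504 ≈ -0.830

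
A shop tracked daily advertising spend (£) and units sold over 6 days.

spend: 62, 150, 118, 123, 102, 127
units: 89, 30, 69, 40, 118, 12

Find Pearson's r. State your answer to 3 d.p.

n = 6, Σx = 682, Σy = 358, Σx² = 81930, Σy² = 29250, Σxy = 36640
nΣxy − ΣxΣy = 219840 − 244156 = -24316
nΣx² − (Σx)² = 491580 − 465124 = 26456; nΣy² − (Σy)² = 175500 − 128164 = 47336
r = -24316 / √(26456 × 47336) = -24316 / 35388.1508 ≈ -0.687

-0.687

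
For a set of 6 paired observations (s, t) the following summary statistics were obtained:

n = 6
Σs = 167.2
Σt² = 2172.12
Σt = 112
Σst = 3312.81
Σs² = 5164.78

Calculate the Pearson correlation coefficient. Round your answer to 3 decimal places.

r = (nΣst − ΣsΣt) / √[(nΣs² − (Σs)²)(nΣt² − (Σt)²)]
Numerator: 6×3312.81 − 167.2×112 = 1150.46
Denominator: √[(30988.68 − 27955.84)(13032.72 − 12544)] = √[3032.84 × 488.72] = 1217.4603
r = 1150.46 / 1217.4603 ≈ 0.945

0.945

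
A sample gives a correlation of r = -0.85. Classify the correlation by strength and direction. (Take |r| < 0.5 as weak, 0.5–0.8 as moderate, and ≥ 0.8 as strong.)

strong negative

r = -0.85 < 0 so the relationship is negative.
|r| = 0.85, which falls in the strong range.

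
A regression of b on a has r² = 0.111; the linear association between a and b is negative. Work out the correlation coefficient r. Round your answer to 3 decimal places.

-0.333

|r| = √0.111 = 0.333
The association is negative, so r = −0.333.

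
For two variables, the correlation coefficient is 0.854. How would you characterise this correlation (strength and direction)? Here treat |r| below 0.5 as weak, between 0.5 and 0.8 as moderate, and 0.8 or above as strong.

strong positive

r = 0.854 > 0 so the relationship is positive.
|r| = 0.854, which falls in the strong range.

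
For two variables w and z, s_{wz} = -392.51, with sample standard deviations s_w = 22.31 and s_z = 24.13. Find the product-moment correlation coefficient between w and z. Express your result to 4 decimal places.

r = Cov(w,z) / (s_w · s_z) = -392.51 / (22.31 × 24.13)
  = -392.51 / 538.3403 ≈ -0.7291

-0.7291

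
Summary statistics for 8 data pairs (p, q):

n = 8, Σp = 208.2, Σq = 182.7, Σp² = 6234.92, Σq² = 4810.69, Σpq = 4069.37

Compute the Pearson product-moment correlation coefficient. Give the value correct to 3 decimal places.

-0.949

r = (nΣpq − ΣpΣq) / √[(nΣp² − (Σp)²)(nΣq² − (Σq)²)]
Numerator: 8×4069.37 − 208.2×182.7 = -5483.18
Denominator: √[(49879.36 − 43347.24)(38485.52 − 33379.29)] = √[6532.12 × 5106.23] = 5775.3361
r = -5483.18 / 5775.3361 ≈ -0.949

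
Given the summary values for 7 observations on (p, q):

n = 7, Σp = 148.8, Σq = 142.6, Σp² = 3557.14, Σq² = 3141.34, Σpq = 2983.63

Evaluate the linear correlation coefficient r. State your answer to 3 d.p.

r = (nΣpq − ΣpΣq) / √[(nΣp² − (Σp)²)(nΣq² − (Σq)²)]
Numerator: 7×2983.63 − 148.8×142.6 = -333.47
Denominator: √[(24899.98 − 22141.44)(21989.38 − 20334.76)] = √[2758.54 × 1654.62] = 2136.4305
r = -333.47 / 2136.4305 ≈ -0.156

-0.156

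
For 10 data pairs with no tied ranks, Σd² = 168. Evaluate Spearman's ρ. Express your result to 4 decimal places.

-0.0182

ρ = 1 − 6Σd² / [n(n²−1)] = 1 − 6×168 / (10×99)
  = 1 − 1008/990 = 1 − 1.01818 ≈ -0.0182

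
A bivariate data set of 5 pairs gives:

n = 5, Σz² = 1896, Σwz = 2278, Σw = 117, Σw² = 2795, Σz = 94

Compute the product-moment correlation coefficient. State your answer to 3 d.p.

r = (nΣwz − ΣwΣz) / √[(nΣw² − (Σw)²)(nΣz² − (Σz)²)]
Numerator: 5×2278 − 117×94 = 392
Denominator: √[(13975 − 13689)(9480 − 8836)] = √[286 × 644] = 429.1666
r = 392 / 429.1666 ≈ 0.913

0.913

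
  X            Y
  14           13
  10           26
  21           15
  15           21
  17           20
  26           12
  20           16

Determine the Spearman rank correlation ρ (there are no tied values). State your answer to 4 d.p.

-0.6429

Rank X: 2, 1, 6, 3, 4, 7, 5
Rank Y: 2, 7, 3, 6, 5, 1, 4
d = rank(X) − rank(Y): 0, -6, 3, -3, -1, 6, 1; Σd² = 92
ρ = 1 − 6Σd² / [n(n²−1)] = 1 − 6×92 / (7×48) = 1 − 552/336 ≈ -0.6429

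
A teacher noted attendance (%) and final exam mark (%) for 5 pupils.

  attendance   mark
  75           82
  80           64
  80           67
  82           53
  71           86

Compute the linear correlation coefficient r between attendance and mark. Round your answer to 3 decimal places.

-0.956

n = 5, Σx = 388, Σy = 352, Σx² = 30190, Σy² = 25514, Σxy = 27082
nΣxy − ΣxΣy = 135410 − 136576 = -1166
nΣx² − (Σx)² = 150950 − 150544 = 406; nΣy² − (Σy)² = 127570 − 123904 = 3666
r = -1166 / √(406 × 3666) = -1166 / 1219.9984 ≈ -0.956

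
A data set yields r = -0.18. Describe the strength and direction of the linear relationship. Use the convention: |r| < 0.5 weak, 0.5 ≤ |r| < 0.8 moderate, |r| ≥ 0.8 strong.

r = -0.18 < 0 so the relationship is negative.
|r| = 0.18, which falls in the weak range.

weak negative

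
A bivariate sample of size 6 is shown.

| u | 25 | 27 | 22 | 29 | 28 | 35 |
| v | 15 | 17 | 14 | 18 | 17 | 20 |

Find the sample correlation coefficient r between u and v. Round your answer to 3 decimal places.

n = 6, Σu = 166, Σv = 101, Σu² = 4688, Σv² = 1723, Σuv = 2840
nΣuv − ΣuΣv = 17040 − 16766 = 274
nΣu² − (Σu)² = 28128 − 27556 = 572; nΣv² − (Σv)² = 10338 − 10201 = 137
r = 274 / √(572 × 137) = 274 / 279.9357 ≈ 0.979

0.979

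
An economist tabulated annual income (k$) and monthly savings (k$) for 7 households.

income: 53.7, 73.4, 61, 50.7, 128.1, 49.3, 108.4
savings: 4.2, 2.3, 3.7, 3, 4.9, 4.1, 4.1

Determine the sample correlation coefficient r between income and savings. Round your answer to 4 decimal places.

0.4686

n = 7, Σx = 524.6, Σy = 26.3, Σx² = 45153.4, Σy² = 103.25, Σxy = 2046.42
nΣxy − ΣxΣy = 14324.94 − 13796.98 = 527.96
nΣx² − (Σx)² = 316073.8 − 275205.16 = 40868.64; nΣy² − (Σy)² = 722.75 − 691.69 = 31.06
r = 527.96 / √(40868.64 × 31.06) = 527.96 / 1126.6676 ≈ 0.4686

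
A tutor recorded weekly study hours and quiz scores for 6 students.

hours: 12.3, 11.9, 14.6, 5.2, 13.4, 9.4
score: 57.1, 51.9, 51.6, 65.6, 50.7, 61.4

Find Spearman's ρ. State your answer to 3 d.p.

Rank hours: 4, 3, 6, 1, 5, 2
Rank score: 4, 3, 2, 6, 1, 5
d = rank(hours) − rank(score): 0, 0, 4, -5, 4, -3; Σd² = 66
ρ = 1 − 6Σd² / [n(n²−1)] = 1 − 6×66 / (6×35) = 1 − 396/210 ≈ -0.886

-0.886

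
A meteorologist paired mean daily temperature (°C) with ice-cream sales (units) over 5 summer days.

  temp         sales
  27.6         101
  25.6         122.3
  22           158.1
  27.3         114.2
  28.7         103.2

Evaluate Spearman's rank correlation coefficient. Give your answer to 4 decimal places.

-0.9000

Rank temp: 4, 2, 1, 3, 5
Rank sales: 1, 4, 5, 3, 2
d = rank(temp) − rank(sales): 3, -2, -4, 0, 3; Σd² = 38
ρ = 1 − 6Σd² / [n(n²−1)] = 1 − 6×38 / (5×24) = 1 − 228/120 ≈ -0.9000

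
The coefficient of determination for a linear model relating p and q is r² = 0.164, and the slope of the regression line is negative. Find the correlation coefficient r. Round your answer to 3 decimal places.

|r| = √0.164 = 0.405
The association is negative, so r = −0.405.

-0.405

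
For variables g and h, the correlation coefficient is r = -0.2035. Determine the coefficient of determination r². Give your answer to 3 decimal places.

0.041

r² = (-0.2035)² = 0.041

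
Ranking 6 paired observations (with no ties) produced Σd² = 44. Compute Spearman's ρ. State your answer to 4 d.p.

-0.2571

ρ = 1 − 6Σd² / [n(n²−1)] = 1 − 6×44 / (6×35)
  = 1 − 264/210 = 1 − 1.25714 ≈ -0.2571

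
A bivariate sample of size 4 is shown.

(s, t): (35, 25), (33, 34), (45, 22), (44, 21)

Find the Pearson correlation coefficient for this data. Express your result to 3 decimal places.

n = 4, Σs = 157, Σt = 102, Σs² = 6275, Σt² = 2706, Σst = 3911
nΣst − ΣsΣt = 15644 − 16014 = -370
nΣs² − (Σs)² = 25100 − 24649 = 451; nΣt² − (Σt)² = 10824 − 10404 = 420
r = -370 / √(451 × 420) = -370 / 435.2241 ≈ -0.850

-0.850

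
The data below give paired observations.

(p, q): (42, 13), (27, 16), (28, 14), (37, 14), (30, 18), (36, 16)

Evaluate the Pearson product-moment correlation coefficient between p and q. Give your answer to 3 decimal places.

-0.540

n = 6, Σp = 200, Σq = 91, Σp² = 6842, Σq² = 1397, Σpq = 3004
nΣpq − ΣpΣq = 18024 − 18200 = -176
nΣp² − (Σp)² = 41052 − 40000 = 1052; nΣq² − (Σq)² = 8382 − 8281 = 101
r = -176 / √(1052 × 101) = -176 / 325.9632 ≈ -0.540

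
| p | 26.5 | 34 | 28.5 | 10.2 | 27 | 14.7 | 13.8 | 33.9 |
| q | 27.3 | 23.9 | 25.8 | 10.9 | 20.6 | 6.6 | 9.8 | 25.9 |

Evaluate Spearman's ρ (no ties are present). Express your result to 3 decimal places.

0.595

Rank p: 4, 8, 6, 1, 5, 3, 2, 7
Rank q: 8, 5, 6, 3, 4, 1, 2, 7
d = rank(p) − rank(q): -4, 3, 0, -2, 1, 2, 0, 0; Σd² = 34
ρ = 1 − 6Σd² / [n(n²−1)] = 1 − 6×34 / (8×63) = 1 − 204/504 ≈ 0.595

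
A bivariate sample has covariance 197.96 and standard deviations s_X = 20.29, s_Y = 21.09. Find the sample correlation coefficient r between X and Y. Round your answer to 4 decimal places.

r = Cov(X,Y) / (s_X · s_Y) = 197.96 / (20.29 × 21.09)
  = 197.96 / 427.9161 ≈ 0.4626

0.4626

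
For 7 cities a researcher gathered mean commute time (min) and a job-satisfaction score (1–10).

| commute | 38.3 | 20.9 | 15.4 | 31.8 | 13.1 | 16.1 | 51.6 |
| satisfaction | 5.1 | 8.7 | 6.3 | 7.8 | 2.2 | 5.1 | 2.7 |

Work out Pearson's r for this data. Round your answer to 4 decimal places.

n = 7, Σx = 187.2, Σy = 37.9, Σx² = 6245.48, Σy² = 240.37, Σxy = 972.47
nΣxy − ΣxΣy = 6807.29 − 7094.88 = -287.59
nΣx² − (Σx)² = 43718.36 − 35043.84 = 8674.52; nΣy² − (Σy)² = 1682.59 − 1436.41 = 246.18
r = -287.59 / √(8674.52 × 246.18) = -287.59 / 1461.3327 ≈ -0.1968

-0.1968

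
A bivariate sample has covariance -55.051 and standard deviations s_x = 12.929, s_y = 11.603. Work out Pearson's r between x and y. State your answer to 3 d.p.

r = Cov(x,y) / (s_x · s_y) = -55.051 / (12.929 × 11.603)
  = -55.051 / 150.0152 ≈ -0.367

-0.367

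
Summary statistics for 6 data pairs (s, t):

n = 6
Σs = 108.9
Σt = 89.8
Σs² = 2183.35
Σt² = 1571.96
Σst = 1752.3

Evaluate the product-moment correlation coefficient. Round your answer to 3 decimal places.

0.564

r = (nΣst − ΣsΣt) / √[(nΣs² − (Σs)²)(nΣt² − (Σt)²)]
Numerator: 6×1752.3 − 108.9×89.8 = 734.58
Denominator: √[(13100.1 − 11859.21)(9431.76 − 8064.04)] = √[1240.89 × 1367.72] = 1302.7625
r = 734.58 / 1302.7625 ≈ 0.564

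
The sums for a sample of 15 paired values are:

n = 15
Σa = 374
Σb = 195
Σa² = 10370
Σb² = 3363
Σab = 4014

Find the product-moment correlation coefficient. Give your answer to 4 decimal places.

r = (nΣab − ΣaΣb) / √[(nΣa² − (Σa)²)(nΣb² − (Σb)²)]
Numerator: 15×4014 − 374×195 = -12720
Denominator: √[(155550 − 139876)(50445 − 38025)] = √[15674 × 12420] = 13952.4578
r = -12720 / 13952.4578 ≈ -0.9117

-0.9117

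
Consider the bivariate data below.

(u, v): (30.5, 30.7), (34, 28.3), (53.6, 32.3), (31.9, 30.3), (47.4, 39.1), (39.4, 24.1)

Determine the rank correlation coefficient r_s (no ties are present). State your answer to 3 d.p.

0.371

Rank u: 1, 3, 6, 2, 5, 4
Rank v: 4, 2, 5, 3, 6, 1
d = rank(u) − rank(v): -3, 1, 1, -1, -1, 3; Σd² = 22
ρ = 1 − 6Σd² / [n(n²−1)] = 1 − 6×22 / (6×35) = 1 − 132/210 ≈ 0.371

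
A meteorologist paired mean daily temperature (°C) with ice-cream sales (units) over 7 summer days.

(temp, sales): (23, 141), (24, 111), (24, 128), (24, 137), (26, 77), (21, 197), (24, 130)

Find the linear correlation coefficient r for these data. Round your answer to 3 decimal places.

n = 7, Σx = 166, Σy = 921, Σx² = 3950, Σy² = 128993, Σxy = 21526
nΣxy − ΣxΣy = 150682 − 152886 = -2204
nΣx² − (Σx)² = 27650 − 27556 = 94; nΣy² − (Σy)² = 902951 − 848241 = 54710
r = -2204 / √(94 × 54710) = -2204 / 2267.7610 ≈ -0.972

-0.972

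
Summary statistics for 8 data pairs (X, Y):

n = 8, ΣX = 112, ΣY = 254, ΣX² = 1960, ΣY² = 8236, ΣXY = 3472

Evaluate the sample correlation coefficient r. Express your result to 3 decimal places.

r = (nΣXY − ΣXΣY) / √[(nΣX² − (ΣX)²)(nΣY² − (ΣY)²)]
Numerator: 8×3472 − 112×254 = -672
Denominator: √[(15680 − 12544)(65888 − 64516)] = √[3136 × 1372] = 2074.2690
r = -672 / 2074.2690 ≈ -0.324

-0.324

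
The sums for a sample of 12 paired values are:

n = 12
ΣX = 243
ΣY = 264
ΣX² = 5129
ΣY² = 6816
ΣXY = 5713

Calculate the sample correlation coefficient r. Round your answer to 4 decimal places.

0.8010

r = (nΣXY − ΣXΣY) / √[(nΣX² − (ΣX)²)(nΣY² − (ΣY)²)]
Numerator: 12×5713 − 243×264 = 4404
Denominator: √[(61548 − 59049)(81792 − 69696)] = √[2499 × 12096] = 5497.9909
r = 4404 / 5497.9909 ≈ 0.8010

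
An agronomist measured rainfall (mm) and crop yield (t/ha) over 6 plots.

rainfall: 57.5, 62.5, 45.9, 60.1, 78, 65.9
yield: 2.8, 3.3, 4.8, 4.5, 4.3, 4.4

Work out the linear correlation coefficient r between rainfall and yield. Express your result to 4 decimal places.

n = 6, Σx = 369.9, Σy = 24.1, Σx² = 23358.13, Σy² = 99.87, Σxy = 1483.38
nΣxy − ΣxΣy = 8900.28 − 8914.59 = -14.31
nΣx² − (Σx)² = 140148.78 − 136826.01 = 3322.77; nΣy² − (Σy)² = 599.22 − 580.81 = 18.41
r = -14.31 / √(3322.77 × 18.41) = -14.31 / 247.3301 ≈ -0.0579

-0.0579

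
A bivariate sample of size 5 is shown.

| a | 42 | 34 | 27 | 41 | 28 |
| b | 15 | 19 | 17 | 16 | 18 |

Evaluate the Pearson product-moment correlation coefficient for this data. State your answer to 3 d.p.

n = 5, Σa = 172, Σb = 85, Σa² = 6114, Σb² = 1455, Σab = 2895
nΣab − ΣaΣb = 14475 − 14620 = -145
nΣa² − (Σa)² = 30570 − 29584 = 986; nΣb² − (Σb)² = 7275 − 7225 = 50
r = -145 / √(986 × 50) = -145 / 222.0360 ≈ -0.653

-0.653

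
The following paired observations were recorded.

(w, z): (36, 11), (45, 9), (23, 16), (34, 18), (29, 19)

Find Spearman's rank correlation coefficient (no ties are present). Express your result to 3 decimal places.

Rank w: 4, 5, 1, 3, 2
Rank z: 2, 1, 3, 4, 5
d = rank(w) − rank(z): 2, 4, -2, -1, -3; Σd² = 34
ρ = 1 − 6Σd² / [n(n²−1)] = 1 − 6×34 / (5×24) = 1 − 204/120 ≈ -0.700

-0.700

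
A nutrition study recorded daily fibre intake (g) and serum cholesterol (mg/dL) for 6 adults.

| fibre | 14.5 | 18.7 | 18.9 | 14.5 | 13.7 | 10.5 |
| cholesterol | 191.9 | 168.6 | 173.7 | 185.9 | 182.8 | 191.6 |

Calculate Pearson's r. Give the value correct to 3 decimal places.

-0.875

n = 6, Σx = 90.8, Σy = 1094.5, Σx² = 1425.34, Σy² = 200108.47, Σxy = 16430.01
nΣxy − ΣxΣy = 98580.06 − 99380.6 = -800.54
nΣx² − (Σx)² = 8552.04 − 8244.64 = 307.4; nΣy² − (Σy)² = 1200650.82 − 1197930.25 = 2720.57
r = -800.54 / √(307.4 × 2720.57) = -800.54 / 914.4962 ≈ -0.875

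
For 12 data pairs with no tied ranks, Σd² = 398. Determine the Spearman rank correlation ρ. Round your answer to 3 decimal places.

-0.392

ρ = 1 − 6Σd² / [n(n²−1)] = 1 − 6×398 / (12×143)
  = 1 − 2388/1716 = 1 − 1.3916 ≈ -0.392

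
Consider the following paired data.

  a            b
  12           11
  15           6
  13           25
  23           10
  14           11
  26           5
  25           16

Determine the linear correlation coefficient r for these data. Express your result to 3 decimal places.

n = 7, Σa = 128, Σb = 84, Σa² = 2564, Σb² = 1284, Σab = 1461
nΣab − ΣaΣb = 10227 − 10752 = -525
nΣa² − (Σa)² = 17948 − 16384 = 1564; nΣb² − (Σb)² = 8988 − 7056 = 1932
r = -525 / √(1564 × 1932) = -525 / 1738.2888 ≈ -0.302

-0.302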